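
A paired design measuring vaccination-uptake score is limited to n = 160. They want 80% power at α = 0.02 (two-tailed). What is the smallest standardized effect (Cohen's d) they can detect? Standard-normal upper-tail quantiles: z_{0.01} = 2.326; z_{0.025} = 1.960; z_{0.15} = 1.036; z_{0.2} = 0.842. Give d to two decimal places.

For a single sample (or paired design) of n = 160: d_min = (z_{α/2} + z_β)/√n.
z-sum = 2.326 + 0.842 = 3.168.
d_min = 3.168 / √160 = 3.168 / 12.649 = 0.250.

d_min ≈ 0.25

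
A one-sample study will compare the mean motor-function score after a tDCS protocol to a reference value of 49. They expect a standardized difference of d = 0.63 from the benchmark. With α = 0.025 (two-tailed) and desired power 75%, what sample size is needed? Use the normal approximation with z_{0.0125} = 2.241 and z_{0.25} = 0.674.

n = 22

For a one-sample test: n = ((z_{α/2} + z_β) / d)².
z_{α/2} + z_β = 2.241 + 0.674 = 2.915.
n = (2.915 / 0.63)² = 4.627² = 21.41.
Round up.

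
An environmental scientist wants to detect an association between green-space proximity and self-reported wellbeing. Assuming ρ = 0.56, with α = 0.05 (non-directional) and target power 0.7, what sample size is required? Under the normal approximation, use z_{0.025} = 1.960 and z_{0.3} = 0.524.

n = 19

Fisher's z: C = ½·ln((1+r)/(1−r)) = ½·ln(3.5455) = 0.6328.
n = ((z_{α/2} + z_β)/C)² + 3.
(1.960 + 0.524) / 0.6328 = 2.484 / 0.6328 = 3.925.
n = 3.925² + 3 = 15.41 + 3 = 18.4.
Round up.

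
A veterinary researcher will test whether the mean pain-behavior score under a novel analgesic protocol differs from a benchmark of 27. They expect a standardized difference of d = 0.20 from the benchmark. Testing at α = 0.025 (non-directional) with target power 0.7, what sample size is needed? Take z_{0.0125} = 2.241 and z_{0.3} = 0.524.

n = 192

For a one-sample test: n = ((z_{α/2} + z_β) / d)².
z_{α/2} + z_β = 2.241 + 0.524 = 2.765.
n = (2.765 / 0.20)² = 13.825² = 191.13.
Round up.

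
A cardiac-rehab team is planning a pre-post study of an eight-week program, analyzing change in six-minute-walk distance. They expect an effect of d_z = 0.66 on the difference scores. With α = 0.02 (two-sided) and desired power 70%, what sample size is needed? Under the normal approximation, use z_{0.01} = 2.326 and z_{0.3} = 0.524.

n = 19 pairs

For a paired (one-sample on differences) test: n = ((z_{α/2} + z_β) / d)².
z_{α/2} + z_β = 2.326 + 0.524 = 2.850.
n = (2.850 / 0.66)² = 4.318² = 18.65.
Round up.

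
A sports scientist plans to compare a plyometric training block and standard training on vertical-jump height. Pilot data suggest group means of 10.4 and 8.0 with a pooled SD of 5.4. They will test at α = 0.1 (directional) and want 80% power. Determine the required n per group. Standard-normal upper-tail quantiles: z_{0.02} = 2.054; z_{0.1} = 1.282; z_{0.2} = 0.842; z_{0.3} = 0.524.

Cohen's d = |M₁ − M₂| / SD_pooled = |10.4 − 8.0| / 5.4 = 2.4 / 5.4 = 0.444.
For two independent groups with equal n: n = 2·((z_{α} + z_β) / d)².
z_{α} + z_β = 1.282 + 0.842 = 2.124.
n = 2 × (2.124 / 0.444)² = 2 × 4.784² = 2 × 22.88 = 45.8.
Round up to the next whole participant.

n = 46 per group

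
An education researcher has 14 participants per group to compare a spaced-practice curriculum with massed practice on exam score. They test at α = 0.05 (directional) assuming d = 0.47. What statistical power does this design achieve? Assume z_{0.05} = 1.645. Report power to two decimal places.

For two equal groups, power = Φ(d·√(n/2) − z_{α}).
d·√(n/2) = 0.47 × √(14/2) = 0.47 × 2.646 = 1.244.
z_β = 1.244 − 1.645 = -0.401.
Power = Φ(-0.401) = 0.344.

power ≈ 0.34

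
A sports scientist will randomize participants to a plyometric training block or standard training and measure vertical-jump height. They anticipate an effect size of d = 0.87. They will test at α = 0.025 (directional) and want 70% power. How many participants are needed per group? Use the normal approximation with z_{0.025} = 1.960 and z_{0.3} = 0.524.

For two independent groups with equal n: n = 2·((z_{α} + z_β) / d)².
z_{α} + z_β = 1.960 + 0.524 = 2.484.
n = 2 × (2.484 / 0.87)² = 2 × 2.855² = 2 × 8.15 = 16.3.
Round up to the next whole participant.

n = 17 per group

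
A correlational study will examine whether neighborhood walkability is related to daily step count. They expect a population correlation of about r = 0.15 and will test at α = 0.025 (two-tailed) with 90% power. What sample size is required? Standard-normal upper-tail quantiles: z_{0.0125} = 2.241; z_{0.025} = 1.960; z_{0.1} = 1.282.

n = 547

Fisher's z: C = ½·ln((1+r)/(1−r)) = ½·ln(1.3529) = 0.1511.
n = ((z_{α/2} + z_β)/C)² + 3.
(2.241 + 1.282) / 0.1511 = 3.523 / 0.1511 = 23.316.
n = 23.316² + 3 = 543.62 + 3 = 546.6.
Round up.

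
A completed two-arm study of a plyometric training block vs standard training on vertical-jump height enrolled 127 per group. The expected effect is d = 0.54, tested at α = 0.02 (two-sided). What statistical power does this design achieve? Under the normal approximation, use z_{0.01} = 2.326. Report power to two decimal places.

power ≈ 0.98

For two equal groups, power = Φ(d·√(n/2) − z_{α/2}).
d·√(n/2) = 0.54 × √(127/2) = 0.54 × 7.969 = 4.303.
z_β = 4.303 − 2.326 = 1.977.
Power = Φ(1.977) = 0.976.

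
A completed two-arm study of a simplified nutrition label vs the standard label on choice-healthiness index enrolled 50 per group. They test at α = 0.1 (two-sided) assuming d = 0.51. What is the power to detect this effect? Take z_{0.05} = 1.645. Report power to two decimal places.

For two equal groups, power = Φ(d·√(n/2) − z_{α/2}).
d·√(n/2) = 0.51 × √(50/2) = 0.51 × 5.000 = 2.550.
z_β = 2.550 − 1.645 = 0.905.
Power = Φ(0.905) = 0.817.

power ≈ 0.82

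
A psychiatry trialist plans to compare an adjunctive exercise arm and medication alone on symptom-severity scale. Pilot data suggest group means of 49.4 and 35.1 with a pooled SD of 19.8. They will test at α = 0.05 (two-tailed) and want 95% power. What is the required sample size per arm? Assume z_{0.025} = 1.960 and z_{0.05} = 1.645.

n = 50 per group

Cohen's d = |M₁ − M₂| / SD_pooled = |49.4 − 35.1| / 19.8 = 14.3 / 19.8 = 0.722.
For two independent groups with equal n: n = 2·((z_{α/2} + z_β) / d)².
z_{α/2} + z_β = 1.960 + 1.645 = 3.605.
n = 2 × (3.605 / 0.722)² = 2 × 4.993² = 2 × 24.93 = 49.9.
Round up to the next whole participant.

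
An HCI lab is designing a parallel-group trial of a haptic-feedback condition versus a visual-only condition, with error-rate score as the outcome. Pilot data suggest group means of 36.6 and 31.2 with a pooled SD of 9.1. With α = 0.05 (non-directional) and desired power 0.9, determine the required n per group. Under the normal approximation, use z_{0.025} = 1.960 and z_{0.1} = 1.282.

n = 60 per group

Cohen's d = |M₁ − M₂| / SD_pooled = |36.6 − 31.2| / 9.1 = 5.4 / 9.1 = 0.593.
For two independent groups with equal n: n = 2·((z_{α/2} + z_β) / d)².
z_{α/2} + z_β = 1.960 + 1.282 = 3.242.
n = 2 × (3.242 / 0.593)² = 2 × 5.467² = 2 × 29.89 = 59.8.
Round up to the next whole participant.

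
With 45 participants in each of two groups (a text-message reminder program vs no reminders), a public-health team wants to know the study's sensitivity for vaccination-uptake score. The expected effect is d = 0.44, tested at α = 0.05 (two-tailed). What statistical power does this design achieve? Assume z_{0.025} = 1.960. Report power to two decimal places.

power ≈ 0.55

For two equal groups, power = Φ(d·√(n/2) − z_{α/2}).
d·√(n/2) = 0.44 × √(45/2) = 0.44 × 4.743 = 2.087.
z_β = 2.087 − 1.960 = 0.127.
Power = Φ(0.127) = 0.551.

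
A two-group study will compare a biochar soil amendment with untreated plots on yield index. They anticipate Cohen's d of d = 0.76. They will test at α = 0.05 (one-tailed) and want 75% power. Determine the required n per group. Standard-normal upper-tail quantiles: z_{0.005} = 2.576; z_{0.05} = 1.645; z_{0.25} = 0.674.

n = 19 per group

For two independent groups with equal n: n = 2·((z_{α} + z_β) / d)².
z_{α} + z_β = 1.645 + 0.674 = 2.319.
n = 2 × (2.319 / 0.76)² = 2 × 3.051² = 2 × 9.31 = 18.6.
Round up to the next whole participant.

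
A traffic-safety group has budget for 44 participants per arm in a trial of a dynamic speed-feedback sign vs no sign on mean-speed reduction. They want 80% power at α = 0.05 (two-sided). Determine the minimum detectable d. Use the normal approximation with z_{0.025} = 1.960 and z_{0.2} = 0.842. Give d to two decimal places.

d_min ≈ 0.60

For two independent groups of n = 44 each: d_min = (z_{α/2} + z_β)·√(2/n).
z-sum = 1.960 + 0.842 = 2.802.
d_min = 2.802 × √(2/44) = 2.802 × 0.2132 = 0.597.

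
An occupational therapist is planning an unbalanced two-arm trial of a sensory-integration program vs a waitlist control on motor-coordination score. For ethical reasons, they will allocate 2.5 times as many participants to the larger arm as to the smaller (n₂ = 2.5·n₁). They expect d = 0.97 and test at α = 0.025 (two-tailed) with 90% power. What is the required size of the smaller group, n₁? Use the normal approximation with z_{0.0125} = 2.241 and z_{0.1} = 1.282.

With allocation ratio k = n₂/n₁ = 2.5, Var(x̄₁−x̄₂) = σ²(1/n₁ + 1/(k·n₁)) = σ²·(k+1)/(k·n₁).
So n₁ = (1 + 1/k)·((z_{α/2} + z_β)/d)² = 1.400 × (3.523/0.97)².
n₁ = 1.400 × 13.19 = 18.5.
Round up: n₁ = 19, giving n₂ = ⌈2.5 × 19⌉ = ⌈47.5⌉ = 48.

n₁ = 19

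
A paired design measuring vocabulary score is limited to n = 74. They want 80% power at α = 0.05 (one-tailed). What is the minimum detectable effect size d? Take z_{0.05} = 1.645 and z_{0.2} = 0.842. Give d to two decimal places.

d_min ≈ 0.29

For a single sample (or paired design) of n = 74: d_min = (z_{α} + z_β)/√n.
z-sum = 1.645 + 0.842 = 2.487.
d_min = 2.487 / √74 = 2.487 / 8.602 = 0.289.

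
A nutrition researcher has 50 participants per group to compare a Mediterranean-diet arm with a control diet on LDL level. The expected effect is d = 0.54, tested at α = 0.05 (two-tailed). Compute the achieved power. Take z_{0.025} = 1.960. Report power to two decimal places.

For two equal groups, power = Φ(d·√(n/2) − z_{α/2}).
d·√(n/2) = 0.54 × √(50/2) = 0.54 × 5.000 = 2.700.
z_β = 2.700 − 1.960 = 0.740.
Power = Φ(0.740) = 0.770.

power ≈ 0.77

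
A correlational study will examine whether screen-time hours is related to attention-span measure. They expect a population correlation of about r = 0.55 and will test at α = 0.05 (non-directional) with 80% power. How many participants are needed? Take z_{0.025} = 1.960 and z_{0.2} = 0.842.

n = 24

Fisher's z: C = ½·ln((1+r)/(1−r)) = ½·ln(3.4444) = 0.6184.
n = ((z_{α/2} + z_β)/C)² + 3.
(1.960 + 0.842) / 0.6184 = 2.802 / 0.6184 = 4.531.
n = 4.531² + 3 = 20.53 + 3 = 23.5.
Round up.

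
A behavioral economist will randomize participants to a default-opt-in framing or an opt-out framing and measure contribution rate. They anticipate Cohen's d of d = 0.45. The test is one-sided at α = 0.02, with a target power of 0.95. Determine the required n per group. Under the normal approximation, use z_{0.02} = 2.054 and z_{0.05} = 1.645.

n = 136 per group

For two independent groups with equal n: n = 2·((z_{α} + z_β) / d)².
z_{α} + z_β = 2.054 + 1.645 = 3.699.
n = 2 × (3.699 / 0.45)² = 2 × 8.220² = 2 × 67.57 = 135.1.
Round up to the next whole participant.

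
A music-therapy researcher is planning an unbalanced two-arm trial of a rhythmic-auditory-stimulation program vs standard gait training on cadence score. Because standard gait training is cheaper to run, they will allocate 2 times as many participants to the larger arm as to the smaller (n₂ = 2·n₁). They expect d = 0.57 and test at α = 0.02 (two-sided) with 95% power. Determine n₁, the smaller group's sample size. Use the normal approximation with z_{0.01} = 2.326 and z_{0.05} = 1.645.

n₁ = 73

With allocation ratio k = n₂/n₁ = 2, Var(x̄₁−x̄₂) = σ²(1/n₁ + 1/(k·n₁)) = σ²·(k+1)/(k·n₁).
So n₁ = (1 + 1/k)·((z_{α/2} + z_β)/d)² = 1.500 × (3.971/0.57)².
n₁ = 1.500 × 48.53 = 72.8.
Round up: n₁ = 73, giving n₂ = 2 × 73 = 146.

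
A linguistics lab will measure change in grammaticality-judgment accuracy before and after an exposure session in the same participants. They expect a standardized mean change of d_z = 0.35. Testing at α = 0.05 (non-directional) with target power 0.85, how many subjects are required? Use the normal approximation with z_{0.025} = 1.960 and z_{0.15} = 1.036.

For a paired (one-sample on differences) test: n = ((z_{α/2} + z_β) / d)².
z_{α/2} + z_β = 1.960 + 1.036 = 2.996.
n = (2.996 / 0.35)² = 8.560² = 73.27.
Round up.

n = 74 pairs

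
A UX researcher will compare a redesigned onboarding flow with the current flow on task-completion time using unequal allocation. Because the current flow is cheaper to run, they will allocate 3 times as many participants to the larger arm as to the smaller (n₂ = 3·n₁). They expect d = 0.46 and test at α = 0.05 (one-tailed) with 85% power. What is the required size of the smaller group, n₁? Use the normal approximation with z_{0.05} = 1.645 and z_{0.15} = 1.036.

With allocation ratio k = n₂/n₁ = 3, Var(x̄₁−x̄₂) = σ²(1/n₁ + 1/(k·n₁)) = σ²·(k+1)/(k·n₁).
So n₁ = (1 + 1/k)·((z_{α} + z_β)/d)² = 1.333 × (2.681/0.46)².
n₁ = 1.333 × 33.97 = 45.3.
Round up: n₁ = 46, giving n₂ = 3 × 46 = 138.

n₁ = 46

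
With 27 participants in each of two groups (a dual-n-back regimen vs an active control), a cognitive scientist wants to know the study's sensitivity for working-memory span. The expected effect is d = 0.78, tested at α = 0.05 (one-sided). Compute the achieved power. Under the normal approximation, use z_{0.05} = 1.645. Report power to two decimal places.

For two equal groups, power = Φ(d·√(n/2) − z_{α}).
d·√(n/2) = 0.78 × √(27/2) = 0.78 × 3.674 = 2.866.
z_β = 2.866 − 1.645 = 1.221.
Power = Φ(1.221) = 0.889.

power ≈ 0.89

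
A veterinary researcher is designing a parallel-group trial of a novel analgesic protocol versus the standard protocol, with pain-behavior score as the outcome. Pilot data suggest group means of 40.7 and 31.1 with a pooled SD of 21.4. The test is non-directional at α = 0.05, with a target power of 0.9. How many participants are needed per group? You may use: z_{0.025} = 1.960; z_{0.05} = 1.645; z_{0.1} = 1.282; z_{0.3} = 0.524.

n = 105 per group

Cohen's d = |M₁ − M₂| / SD_pooled = |40.7 − 31.1| / 21.4 = 9.6 / 21.4 = 0.449.
For two independent groups with equal n: n = 2·((z_{α/2} + z_β) / d)².
z_{α/2} + z_β = 1.960 + 1.282 = 3.242.
n = 2 × (3.242 / 0.449)² = 2 × 7.220² = 2 × 52.14 = 104.3.
Round up to the next whole participant.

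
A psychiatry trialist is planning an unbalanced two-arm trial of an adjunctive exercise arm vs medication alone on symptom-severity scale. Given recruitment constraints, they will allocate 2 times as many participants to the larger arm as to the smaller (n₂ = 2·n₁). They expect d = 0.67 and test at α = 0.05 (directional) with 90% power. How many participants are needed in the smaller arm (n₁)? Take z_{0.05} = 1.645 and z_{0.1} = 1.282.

With allocation ratio k = n₂/n₁ = 2, Var(x̄₁−x̄₂) = σ²(1/n₁ + 1/(k·n₁)) = σ²·(k+1)/(k·n₁).
So n₁ = (1 + 1/k)·((z_{α} + z_β)/d)² = 1.500 × (2.927/0.67)².
n₁ = 1.500 × 19.09 = 28.6.
Round up: n₁ = 29, giving n₂ = 2 × 29 = 58.

n₁ = 29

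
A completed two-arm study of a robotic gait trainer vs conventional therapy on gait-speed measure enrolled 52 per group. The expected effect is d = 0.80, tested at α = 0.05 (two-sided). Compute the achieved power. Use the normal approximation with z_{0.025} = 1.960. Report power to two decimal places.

power ≈ 0.98

For two equal groups, power = Φ(d·√(n/2) − z_{α/2}).
d·√(n/2) = 0.80 × √(52/2) = 0.80 × 5.099 = 4.079.
z_β = 4.079 − 1.960 = 2.119.
Power = Φ(2.119) = 0.983.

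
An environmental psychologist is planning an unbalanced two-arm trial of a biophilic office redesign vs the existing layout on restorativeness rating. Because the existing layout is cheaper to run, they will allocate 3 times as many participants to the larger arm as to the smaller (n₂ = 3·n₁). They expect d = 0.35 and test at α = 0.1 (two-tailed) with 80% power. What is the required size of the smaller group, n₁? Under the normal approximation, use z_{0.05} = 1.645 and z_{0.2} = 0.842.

With allocation ratio k = n₂/n₁ = 3, Var(x̄₁−x̄₂) = σ²(1/n₁ + 1/(k·n₁)) = σ²·(k+1)/(k·n₁).
So n₁ = (1 + 1/k)·((z_{α/2} + z_β)/d)² = 1.333 × (2.487/0.35)².
n₁ = 1.333 × 50.49 = 67.3.
Round up: n₁ = 68, giving n₂ = 3 × 68 = 204.

n₁ = 68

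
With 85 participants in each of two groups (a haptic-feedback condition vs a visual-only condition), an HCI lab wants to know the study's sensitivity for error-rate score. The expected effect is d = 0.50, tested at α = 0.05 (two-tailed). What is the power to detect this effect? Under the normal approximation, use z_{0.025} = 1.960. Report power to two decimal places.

power ≈ 0.90

For two equal groups, power = Φ(d·√(n/2) − z_{α/2}).
d·√(n/2) = 0.50 × √(85/2) = 0.50 × 6.519 = 3.260.
z_β = 3.260 − 1.960 = 1.300.
Power = Φ(1.300) = 0.903.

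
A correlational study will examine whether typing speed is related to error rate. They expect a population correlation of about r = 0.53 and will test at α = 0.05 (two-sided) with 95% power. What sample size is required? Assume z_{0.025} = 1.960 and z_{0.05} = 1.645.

Fisher's z: C = ½·ln((1+r)/(1−r)) = ½·ln(3.2553) = 0.5901.
n = ((z_{α/2} + z_β)/C)² + 3.
(1.960 + 1.645) / 0.5901 = 3.605 / 0.5901 = 6.109.
n = 6.109² + 3 = 37.32 + 3 = 40.3.
Round up.

n = 41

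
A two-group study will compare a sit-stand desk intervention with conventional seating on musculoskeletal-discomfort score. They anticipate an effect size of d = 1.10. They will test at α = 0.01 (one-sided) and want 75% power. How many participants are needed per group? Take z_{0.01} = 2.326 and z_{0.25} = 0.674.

For two independent groups with equal n: n = 2·((z_{α} + z_β) / d)².
z_{α} + z_β = 2.326 + 0.674 = 3.000.
n = 2 × (3.000 / 1.10)² = 2 × 2.727² = 2 × 7.44 = 14.9.
Round up to the next whole participant.

n = 15 per group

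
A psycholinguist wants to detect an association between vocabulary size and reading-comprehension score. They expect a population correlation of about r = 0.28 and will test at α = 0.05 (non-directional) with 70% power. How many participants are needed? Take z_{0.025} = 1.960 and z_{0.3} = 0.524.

n = 78

Fisher's z: C = ½·ln((1+r)/(1−r)) = ½·ln(1.7778) = 0.2877.
n = ((z_{α/2} + z_β)/C)² + 3.
(1.960 + 0.524) / 0.2877 = 2.484 / 0.2877 = 8.634.
n = 8.634² + 3 = 74.55 + 3 = 77.5.
Round up.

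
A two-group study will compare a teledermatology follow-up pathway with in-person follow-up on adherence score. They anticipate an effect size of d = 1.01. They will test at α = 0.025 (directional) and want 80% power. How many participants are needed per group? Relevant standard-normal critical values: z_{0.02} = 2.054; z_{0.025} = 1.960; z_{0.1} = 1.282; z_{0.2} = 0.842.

For two independent groups with equal n: n = 2·((z_{α} + z_β) / d)².
z_{α} + z_β = 1.960 + 0.842 = 2.802.
n = 2 × (2.802 / 1.01)² = 2 × 2.774² = 2 × 7.70 = 15.4.
Round up to the next whole participant.

n = 16 per group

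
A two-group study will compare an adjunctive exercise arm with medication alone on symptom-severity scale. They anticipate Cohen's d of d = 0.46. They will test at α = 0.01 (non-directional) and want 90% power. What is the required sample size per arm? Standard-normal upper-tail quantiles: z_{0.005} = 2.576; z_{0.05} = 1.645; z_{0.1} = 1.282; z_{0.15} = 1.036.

n = 141 per group

For two independent groups with equal n: n = 2·((z_{α/2} + z_β) / d)².
z_{α/2} + z_β = 2.576 + 1.282 = 3.858.
n = 2 × (3.858 / 0.46)² = 2 × 8.387² = 2 × 70.34 = 140.7.
Round up to the next whole participant.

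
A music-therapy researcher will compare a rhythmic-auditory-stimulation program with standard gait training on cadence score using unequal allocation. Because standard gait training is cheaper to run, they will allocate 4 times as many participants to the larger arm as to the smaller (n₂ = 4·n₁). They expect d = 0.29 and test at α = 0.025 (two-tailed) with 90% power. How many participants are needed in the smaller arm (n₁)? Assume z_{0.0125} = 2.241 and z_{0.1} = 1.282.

n₁ = 185

With allocation ratio k = n₂/n₁ = 4, Var(x̄₁−x̄₂) = σ²(1/n₁ + 1/(k·n₁)) = σ²·(k+1)/(k·n₁).
So n₁ = (1 + 1/k)·((z_{α/2} + z_β)/d)² = 1.250 × (3.523/0.29)².
n₁ = 1.250 × 147.58 = 184.5.
Round up: n₁ = 185, giving n₂ = 4 × 185 = 740.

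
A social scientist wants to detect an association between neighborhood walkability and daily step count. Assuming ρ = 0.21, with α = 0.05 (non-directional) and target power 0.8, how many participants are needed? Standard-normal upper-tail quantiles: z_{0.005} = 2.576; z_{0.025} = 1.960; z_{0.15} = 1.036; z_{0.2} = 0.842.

Fisher's z: C = ½·ln((1+r)/(1−r)) = ½·ln(1.5316) = 0.2132.
n = ((z_{α/2} + z_β)/C)² + 3.
(1.960 + 0.842) / 0.2132 = 2.802 / 0.2132 = 13.143.
n = 13.143² + 3 = 172.73 + 3 = 175.7.
Round up.

n = 176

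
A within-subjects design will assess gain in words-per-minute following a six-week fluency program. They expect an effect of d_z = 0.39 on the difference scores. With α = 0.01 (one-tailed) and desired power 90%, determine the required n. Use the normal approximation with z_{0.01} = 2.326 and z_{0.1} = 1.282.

n = 86 pairs

For a paired (one-sample on differences) test: n = ((z_{α} + z_β) / d)².
z_{α} + z_β = 2.326 + 1.282 = 3.608.
n = (3.608 / 0.39)² = 9.251² = 85.59.
Round up.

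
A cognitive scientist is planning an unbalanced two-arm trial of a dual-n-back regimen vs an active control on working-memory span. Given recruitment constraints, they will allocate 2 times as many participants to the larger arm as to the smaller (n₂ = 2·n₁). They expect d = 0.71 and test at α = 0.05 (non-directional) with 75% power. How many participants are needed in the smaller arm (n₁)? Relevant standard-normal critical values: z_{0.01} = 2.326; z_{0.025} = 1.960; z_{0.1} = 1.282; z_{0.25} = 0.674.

n₁ = 21

With allocation ratio k = n₂/n₁ = 2, Var(x̄₁−x̄₂) = σ²(1/n₁ + 1/(k·n₁)) = σ²·(k+1)/(k·n₁).
So n₁ = (1 + 1/k)·((z_{α/2} + z_β)/d)² = 1.500 × (2.634/0.71)².
n₁ = 1.500 × 13.76 = 20.6.
Round up: n₁ = 21, giving n₂ = 2 × 21 = 42.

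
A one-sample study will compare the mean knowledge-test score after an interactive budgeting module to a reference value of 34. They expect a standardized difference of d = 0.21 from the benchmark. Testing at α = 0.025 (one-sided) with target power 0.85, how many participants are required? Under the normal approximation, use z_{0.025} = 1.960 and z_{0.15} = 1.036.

For a one-sample test: n = ((z_{α} + z_β) / d)².
z_{α} + z_β = 1.960 + 1.036 = 2.996.
n = (2.996 / 0.21)² = 14.267² = 203.54.
Round up.

n = 204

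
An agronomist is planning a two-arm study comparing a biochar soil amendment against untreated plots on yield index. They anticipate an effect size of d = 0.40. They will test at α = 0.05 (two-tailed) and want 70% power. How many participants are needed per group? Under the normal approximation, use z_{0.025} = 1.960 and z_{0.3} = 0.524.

n = 78 per group

For two independent groups with equal n: n = 2·((z_{α/2} + z_β) / d)².
z_{α/2} + z_β = 1.960 + 0.524 = 2.484.
n = 2 × (2.484 / 0.40)² = 2 × 6.210² = 2 × 38.56 = 77.1.
Round up to the next whole participant.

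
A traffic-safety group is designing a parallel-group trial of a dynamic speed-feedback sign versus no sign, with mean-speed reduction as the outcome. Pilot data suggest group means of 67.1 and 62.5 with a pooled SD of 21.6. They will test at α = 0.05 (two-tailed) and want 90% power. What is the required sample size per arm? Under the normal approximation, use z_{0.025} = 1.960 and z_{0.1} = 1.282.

Cohen's d = |M₁ − M₂| / SD_pooled = |67.1 − 62.5| / 21.6 = 4.6 / 21.6 = 0.213.
For two independent groups with equal n: n = 2·((z_{α/2} + z_β) / d)².
z_{α/2} + z_β = 1.960 + 1.282 = 3.242.
n = 2 × (3.242 / 0.213)² = 2 × 15.221² = 2 × 231.67 = 463.3.
Round up to the next whole participant.

n = 464 per group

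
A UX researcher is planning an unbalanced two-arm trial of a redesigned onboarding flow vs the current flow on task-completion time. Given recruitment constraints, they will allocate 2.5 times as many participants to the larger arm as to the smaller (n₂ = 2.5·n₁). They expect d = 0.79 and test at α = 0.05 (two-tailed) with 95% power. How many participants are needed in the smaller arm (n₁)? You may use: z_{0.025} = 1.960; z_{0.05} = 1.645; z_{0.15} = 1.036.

n₁ = 30

With allocation ratio k = n₂/n₁ = 2.5, Var(x̄₁−x̄₂) = σ²(1/n₁ + 1/(k·n₁)) = σ²·(k+1)/(k·n₁).
So n₁ = (1 + 1/k)·((z_{α/2} + z_β)/d)² = 1.400 × (3.605/0.79)².
n₁ = 1.400 × 20.82 = 29.2.
Round up: n₁ = 30, giving n₂ = 2.5 × 30 = 75.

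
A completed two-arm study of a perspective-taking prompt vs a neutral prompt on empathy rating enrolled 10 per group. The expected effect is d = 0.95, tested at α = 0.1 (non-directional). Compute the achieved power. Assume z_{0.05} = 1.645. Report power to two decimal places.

power ≈ 0.68

For two equal groups, power = Φ(d·√(n/2) − z_{α/2}).
d·√(n/2) = 0.95 × √(10/2) = 0.95 × 2.236 = 2.124.
z_β = 2.124 − 1.645 = 0.479.
Power = Φ(0.479) = 0.684.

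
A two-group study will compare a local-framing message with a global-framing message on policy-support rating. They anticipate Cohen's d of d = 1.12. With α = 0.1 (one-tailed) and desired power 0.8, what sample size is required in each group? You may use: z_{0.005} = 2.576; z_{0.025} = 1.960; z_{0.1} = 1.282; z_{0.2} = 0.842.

n = 8 per group

For two independent groups with equal n: n = 2·((z_{α} + z_β) / d)².
z_{α} + z_β = 1.282 + 0.842 = 2.124.
n = 2 × (2.124 / 1.12)² = 2 × 1.896² = 2 × 3.60 = 7.2.
Round up to the next whole participant.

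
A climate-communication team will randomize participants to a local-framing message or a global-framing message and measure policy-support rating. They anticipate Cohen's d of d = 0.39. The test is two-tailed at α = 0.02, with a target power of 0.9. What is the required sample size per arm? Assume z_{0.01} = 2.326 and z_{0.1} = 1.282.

n = 172 per group

For two independent groups with equal n: n = 2·((z_{α/2} + z_β) / d)².
z_{α/2} + z_β = 2.326 + 1.282 = 3.608.
n = 2 × (3.608 / 0.39)² = 2 × 9.251² = 2 × 85.59 = 171.2.
Round up to the next whole participant.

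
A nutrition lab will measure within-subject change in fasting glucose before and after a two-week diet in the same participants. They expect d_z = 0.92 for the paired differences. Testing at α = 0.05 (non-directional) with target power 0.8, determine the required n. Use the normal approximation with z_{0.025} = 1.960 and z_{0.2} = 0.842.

For a paired (one-sample on differences) test: n = ((z_{α/2} + z_β) / d)².
z_{α/2} + z_β = 1.960 + 0.842 = 2.802.
n = (2.802 / 0.92)² = 3.046² = 9.28.
Round up.

n = 10 pairs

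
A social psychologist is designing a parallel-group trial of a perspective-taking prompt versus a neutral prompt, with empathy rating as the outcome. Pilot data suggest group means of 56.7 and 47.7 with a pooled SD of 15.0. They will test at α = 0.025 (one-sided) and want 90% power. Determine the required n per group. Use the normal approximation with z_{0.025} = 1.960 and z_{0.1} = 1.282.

n = 59 per group

Cohen's d = |M₁ − M₂| / SD_pooled = |56.7 − 47.7| / 15.0 = 9.0 / 15.0 = 0.600.
For two independent groups with equal n: n = 2·((z_{α} + z_β) / d)².
z_{α} + z_β = 1.960 + 1.282 = 3.242.
n = 2 × (3.242 / 0.600)² = 2 × 5.403² = 2 × 29.20 = 58.4.
Round up to the next whole participant.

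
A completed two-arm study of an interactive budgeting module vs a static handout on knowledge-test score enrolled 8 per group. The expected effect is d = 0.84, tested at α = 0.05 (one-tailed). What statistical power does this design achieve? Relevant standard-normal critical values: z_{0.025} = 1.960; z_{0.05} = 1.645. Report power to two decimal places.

power ≈ 0.51

For two equal groups, power = Φ(d·√(n/2) − z_{α}).
d·√(n/2) = 0.84 × √(8/2) = 0.84 × 2.000 = 1.680.
z_β = 1.680 − 1.645 = 0.035.
Power = Φ(0.035) = 0.514.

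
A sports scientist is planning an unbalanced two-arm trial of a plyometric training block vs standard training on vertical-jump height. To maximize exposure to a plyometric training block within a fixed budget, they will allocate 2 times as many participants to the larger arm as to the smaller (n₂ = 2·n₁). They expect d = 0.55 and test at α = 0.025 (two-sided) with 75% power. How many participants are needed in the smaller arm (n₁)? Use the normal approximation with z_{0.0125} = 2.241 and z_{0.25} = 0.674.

With allocation ratio k = n₂/n₁ = 2, Var(x̄₁−x̄₂) = σ²(1/n₁ + 1/(k·n₁)) = σ²·(k+1)/(k·n₁).
So n₁ = (1 + 1/k)·((z_{α/2} + z_β)/d)² = 1.500 × (2.915/0.55)².
n₁ = 1.500 × 28.09 = 42.1.
Round up: n₁ = 43, giving n₂ = 2 × 43 = 86.

n₁ = 43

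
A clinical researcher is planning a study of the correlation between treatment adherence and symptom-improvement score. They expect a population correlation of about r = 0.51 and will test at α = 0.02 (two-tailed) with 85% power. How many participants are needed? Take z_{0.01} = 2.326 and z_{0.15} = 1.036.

n = 39

Fisher's z: C = ½·ln((1+r)/(1−r)) = ½·ln(3.0816) = 0.5627.
n = ((z_{α/2} + z_β)/C)² + 3.
(2.326 + 1.036) / 0.5627 = 3.362 / 0.5627 = 5.975.
n = 5.975² + 3 = 35.70 + 3 = 38.7.
Round up.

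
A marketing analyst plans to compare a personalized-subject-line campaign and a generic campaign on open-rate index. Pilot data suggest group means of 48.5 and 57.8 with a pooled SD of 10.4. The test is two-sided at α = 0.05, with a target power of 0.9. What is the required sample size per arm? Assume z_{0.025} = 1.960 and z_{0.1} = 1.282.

Cohen's d = |M₁ − M₂| / SD_pooled = |48.5 − 57.8| / 10.4 = 9.3 / 10.4 = 0.894.
For two independent groups with equal n: n = 2·((z_{α/2} + z_β) / d)².
z_{α/2} + z_β = 1.960 + 1.282 = 3.242.
n = 2 × (3.242 / 0.894)² = 2 × 3.626² = 2 × 13.15 = 26.3.
Round up to the next whole participant.

n = 27 per group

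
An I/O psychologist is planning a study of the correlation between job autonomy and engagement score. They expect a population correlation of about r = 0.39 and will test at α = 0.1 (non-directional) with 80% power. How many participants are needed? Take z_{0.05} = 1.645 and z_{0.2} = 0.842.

Fisher's z: C = ½·ln((1+r)/(1−r)) = ½·ln(2.2787) = 0.4118.
n = ((z_{α/2} + z_β)/C)² + 3.
(1.645 + 0.842) / 0.4118 = 2.487 / 0.4118 = 6.039.
n = 6.039² + 3 = 36.47 + 3 = 39.5.
Round up.

n = 40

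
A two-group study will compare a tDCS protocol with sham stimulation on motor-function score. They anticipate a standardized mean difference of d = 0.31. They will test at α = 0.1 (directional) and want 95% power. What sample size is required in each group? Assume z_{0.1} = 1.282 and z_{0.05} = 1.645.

For two independent groups with equal n: n = 2·((z_{α} + z_β) / d)².
z_{α} + z_β = 1.282 + 1.645 = 2.927.
n = 2 × (2.927 / 0.31)² = 2 × 9.442² = 2 × 89.15 = 178.3.
Round up to the next whole participant.

n = 179 per group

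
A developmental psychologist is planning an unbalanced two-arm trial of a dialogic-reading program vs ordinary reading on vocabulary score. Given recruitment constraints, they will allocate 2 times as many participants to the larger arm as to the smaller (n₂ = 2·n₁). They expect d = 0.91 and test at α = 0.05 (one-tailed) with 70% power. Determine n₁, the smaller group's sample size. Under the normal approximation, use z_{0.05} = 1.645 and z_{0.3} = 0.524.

With allocation ratio k = n₂/n₁ = 2, Var(x̄₁−x̄₂) = σ²(1/n₁ + 1/(k·n₁)) = σ²·(k+1)/(k·n₁).
So n₁ = (1 + 1/k)·((z_{α} + z_β)/d)² = 1.500 × (2.169/0.91)².
n₁ = 1.500 × 5.68 = 8.5.
Round up: n₁ = 9, giving n₂ = 2 × 9 = 18.

n₁ = 9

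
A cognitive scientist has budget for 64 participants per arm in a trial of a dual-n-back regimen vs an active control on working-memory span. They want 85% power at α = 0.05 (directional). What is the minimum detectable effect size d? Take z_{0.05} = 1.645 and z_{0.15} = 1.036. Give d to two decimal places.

For two independent groups of n = 64 each: d_min = (z_{α} + z_β)·√(2/n).
z-sum = 1.645 + 1.036 = 2.681.
d_min = 2.681 × √(2/64) = 2.681 × 0.1768 = 0.474.

d_min ≈ 0.47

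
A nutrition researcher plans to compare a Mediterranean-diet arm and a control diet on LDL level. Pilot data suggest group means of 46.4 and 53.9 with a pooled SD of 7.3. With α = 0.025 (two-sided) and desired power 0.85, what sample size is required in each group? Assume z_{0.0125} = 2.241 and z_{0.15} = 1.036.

n = 21 per group

Cohen's d = |M₁ − M₂| / SD_pooled = |46.4 − 53.9| / 7.3 = 7.5 / 7.3 = 1.027.
For two independent groups with equal n: n = 2·((z_{α/2} + z_β) / d)².
z_{α/2} + z_β = 2.241 + 1.036 = 3.277.
n = 2 × (3.277 / 1.027)² = 2 × 3.191² = 2 × 10.18 = 20.4.
Round up to the next whole participant.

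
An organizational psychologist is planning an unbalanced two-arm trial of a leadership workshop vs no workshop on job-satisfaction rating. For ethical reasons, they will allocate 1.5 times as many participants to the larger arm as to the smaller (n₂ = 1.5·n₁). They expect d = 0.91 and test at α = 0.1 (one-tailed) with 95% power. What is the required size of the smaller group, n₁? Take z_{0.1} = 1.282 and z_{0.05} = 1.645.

With allocation ratio k = n₂/n₁ = 1.5, Var(x̄₁−x̄₂) = σ²(1/n₁ + 1/(k·n₁)) = σ²·(k+1)/(k·n₁).
So n₁ = (1 + 1/k)·((z_{α} + z_β)/d)² = 1.667 × (2.927/0.91)².
n₁ = 1.667 × 10.35 = 17.2.
Round up: n₁ = 18, giving n₂ = 1.5 × 18 = 27.

n₁ = 18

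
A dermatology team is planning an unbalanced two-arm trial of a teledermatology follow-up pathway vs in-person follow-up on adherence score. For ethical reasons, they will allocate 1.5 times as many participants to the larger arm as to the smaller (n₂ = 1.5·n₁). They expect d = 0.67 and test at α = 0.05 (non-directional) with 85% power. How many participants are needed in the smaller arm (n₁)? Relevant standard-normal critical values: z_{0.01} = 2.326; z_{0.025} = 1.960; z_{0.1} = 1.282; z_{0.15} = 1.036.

n₁ = 34

With allocation ratio k = n₂/n₁ = 1.5, Var(x̄₁−x̄₂) = σ²(1/n₁ + 1/(k·n₁)) = σ²·(k+1)/(k·n₁).
So n₁ = (1 + 1/k)·((z_{α/2} + z_β)/d)² = 1.667 × (2.996/0.67)².
n₁ = 1.667 × 20.00 = 33.3.
Round up: n₁ = 34, giving n₂ = 1.5 × 34 = 51.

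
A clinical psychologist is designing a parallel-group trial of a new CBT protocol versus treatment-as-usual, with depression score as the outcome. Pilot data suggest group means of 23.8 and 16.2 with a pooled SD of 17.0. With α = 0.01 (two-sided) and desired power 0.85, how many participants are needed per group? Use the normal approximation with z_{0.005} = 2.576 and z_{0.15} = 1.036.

n = 131 per group

Cohen's d = |M₁ − M₂| / SD_pooled = |23.8 − 16.2| / 17.0 = 7.6 / 17.0 = 0.447.
For two independent groups with equal n: n = 2·((z_{α/2} + z_β) / d)².
z_{α/2} + z_β = 2.576 + 1.036 = 3.612.
n = 2 × (3.612 / 0.447)² = 2 × 8.081² = 2 × 65.30 = 130.6.
Round up to the next whole participant.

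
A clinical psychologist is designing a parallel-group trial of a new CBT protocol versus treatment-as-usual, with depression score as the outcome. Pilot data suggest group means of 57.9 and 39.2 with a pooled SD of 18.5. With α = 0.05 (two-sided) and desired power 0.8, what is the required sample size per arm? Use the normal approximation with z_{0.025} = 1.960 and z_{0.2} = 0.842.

Cohen's d = |M₁ − M₂| / SD_pooled = |57.9 − 39.2| / 18.5 = 18.7 / 18.5 = 1.011.
For two independent groups with equal n: n = 2·((z_{α/2} + z_β) / d)².
z_{α/2} + z_β = 1.960 + 0.842 = 2.802.
n = 2 × (2.802 / 1.011)² = 2 × 2.772² = 2 × 7.68 = 15.4.
Round up to the next whole participant.

n = 16 per group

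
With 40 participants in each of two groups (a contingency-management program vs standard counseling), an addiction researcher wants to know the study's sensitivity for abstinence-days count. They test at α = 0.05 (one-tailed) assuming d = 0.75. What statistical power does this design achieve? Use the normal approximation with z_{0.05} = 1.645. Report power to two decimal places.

power ≈ 0.96

For two equal groups, power = Φ(d·√(n/2) − z_{α}).
d·√(n/2) = 0.75 × √(40/2) = 0.75 × 4.472 = 3.354.
z_β = 3.354 − 1.645 = 1.709.
Power = Φ(1.709) = 0.956.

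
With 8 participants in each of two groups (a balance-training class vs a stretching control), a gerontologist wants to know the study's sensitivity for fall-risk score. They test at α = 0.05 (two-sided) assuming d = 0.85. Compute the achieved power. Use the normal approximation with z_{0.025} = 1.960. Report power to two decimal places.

power ≈ 0.40

For two equal groups, power = Φ(d·√(n/2) − z_{α/2}).
d·√(n/2) = 0.85 × √(8/2) = 0.85 × 2.000 = 1.700.
z_β = 1.700 − 1.960 = -0.260.
Power = Φ(-0.260) = 0.397.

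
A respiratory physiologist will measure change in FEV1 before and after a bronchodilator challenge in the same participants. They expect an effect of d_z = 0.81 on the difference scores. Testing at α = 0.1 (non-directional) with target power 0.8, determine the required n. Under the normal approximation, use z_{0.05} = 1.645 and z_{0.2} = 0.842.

n = 10 pairs

For a paired (one-sample on differences) test: n = ((z_{α/2} + z_β) / d)².
z_{α/2} + z_β = 1.645 + 0.842 = 2.487.
n = (2.487 / 0.81)² = 3.070² = 9.43.
Round up.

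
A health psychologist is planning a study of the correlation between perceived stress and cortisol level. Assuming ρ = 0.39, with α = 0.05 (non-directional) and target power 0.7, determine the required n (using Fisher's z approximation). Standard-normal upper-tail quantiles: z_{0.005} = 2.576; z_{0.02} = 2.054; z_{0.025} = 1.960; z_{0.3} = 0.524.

Fisher's z: C = ½·ln((1+r)/(1−r)) = ½·ln(2.2787) = 0.4118.
n = ((z_{α/2} + z_β)/C)² + 3.
(1.960 + 0.524) / 0.4118 = 2.484 / 0.4118 = 6.032.
n = 6.032² + 3 = 36.39 + 3 = 39.4.
Round up.

n = 40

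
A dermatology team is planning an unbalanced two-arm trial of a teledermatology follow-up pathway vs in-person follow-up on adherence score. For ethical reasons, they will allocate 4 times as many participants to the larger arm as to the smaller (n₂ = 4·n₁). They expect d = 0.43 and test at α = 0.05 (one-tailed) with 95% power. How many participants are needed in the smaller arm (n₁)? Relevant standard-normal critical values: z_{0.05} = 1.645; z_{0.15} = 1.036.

With allocation ratio k = n₂/n₁ = 4, Var(x̄₁−x̄₂) = σ²(1/n₁ + 1/(k·n₁)) = σ²·(k+1)/(k·n₁).
So n₁ = (1 + 1/k)·((z_{α} + z_β)/d)² = 1.250 × (3.290/0.43)².
n₁ = 1.250 × 58.54 = 73.2.
Round up: n₁ = 74, giving n₂ = 4 × 74 = 296.

n₁ = 74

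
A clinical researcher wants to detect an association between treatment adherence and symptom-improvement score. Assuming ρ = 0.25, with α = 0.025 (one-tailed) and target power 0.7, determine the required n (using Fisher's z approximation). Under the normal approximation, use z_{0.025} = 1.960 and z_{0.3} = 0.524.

Fisher's z: C = ½·ln((1+r)/(1−r)) = ½·ln(1.6667) = 0.2554.
n = ((z_{α} + z_β)/C)² + 3.
(1.960 + 0.524) / 0.2554 = 2.484 / 0.2554 = 9.726.
n = 9.726² + 3 = 94.59 + 3 = 97.6.
Round up.

n = 98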